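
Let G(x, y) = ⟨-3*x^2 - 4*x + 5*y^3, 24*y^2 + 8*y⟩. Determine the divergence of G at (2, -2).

∂G₁/∂x = -6*x - 4
∂G₂/∂y = 48*y + 8
∇·G = -6*x + 48*y + 4
At (2, -2): -104.

-104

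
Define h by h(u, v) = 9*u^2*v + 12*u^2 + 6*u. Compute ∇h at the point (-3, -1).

∂h/∂u = 18*u*v + 24*u + 6
∂h/∂v = 9*u^2
∇h = (18*u*v + 24*u + 6, 9*u^2)
At (-3, -1): (-12, 81).

(-12, 81)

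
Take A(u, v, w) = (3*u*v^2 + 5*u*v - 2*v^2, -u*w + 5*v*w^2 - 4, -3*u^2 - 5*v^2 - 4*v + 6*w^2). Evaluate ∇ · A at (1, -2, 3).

83

∂A₁/∂u = 3*v^2 + 5*v
∂A₂/∂v = 5*w^2
∂A₃/∂w = 12*w
∇·A = 3*v^2 + 5*v + 5*w^2 + 12*w
At (1, -2, 3): 83.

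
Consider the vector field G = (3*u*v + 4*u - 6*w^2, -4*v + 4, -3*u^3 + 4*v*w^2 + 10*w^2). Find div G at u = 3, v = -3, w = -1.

∂G₁/∂u = 3*v + 4
∂G₂/∂v = -4
∂G₃/∂w = 8*v*w + 20*w
∇·G = 8*v*w + 3*v + 20*w
At (3, -3, -1): -5.

-5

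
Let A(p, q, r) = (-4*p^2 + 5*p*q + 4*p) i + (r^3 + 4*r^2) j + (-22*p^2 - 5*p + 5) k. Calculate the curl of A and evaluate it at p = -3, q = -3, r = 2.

(∇×A)₁ = ∂A₃/∂q − ∂A₂/∂r = -3*r^2 - 8*r
(∇×A)₂ = ∂A₁/∂r − ∂A₃/∂p = 44*p + 5
(∇×A)₃ = ∂A₂/∂p − ∂A₁/∂q = -5*p
∇×A = (-3*r^2 - 8*r, 44*p + 5, -5*p)
At (-3, -3, 2): (-28, -127, 15).

(-28, -127, 15)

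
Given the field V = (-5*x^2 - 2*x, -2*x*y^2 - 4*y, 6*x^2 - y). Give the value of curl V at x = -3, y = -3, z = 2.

(-1, 36, -18)

(∇×V)₁ = ∂V₃/∂y − ∂V₂/∂z = -1
(∇×V)₂ = ∂V₁/∂z − ∂V₃/∂x = -12*x
(∇×V)₃ = ∂V₂/∂x − ∂V₁/∂y = -2*y^2
∇×V = (-1, -12*x, -2*y^2)
At (-3, -3, 2): (-1, 36, -18).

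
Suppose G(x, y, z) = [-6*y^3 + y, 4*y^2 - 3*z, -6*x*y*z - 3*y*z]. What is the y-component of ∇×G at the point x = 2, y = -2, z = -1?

(∇×G)_2 = ∂G₁/∂z − ∂G₃/∂x
= 0 − (-6*y*z)
= 6*y*z
At (2, -2, -1): 12.

12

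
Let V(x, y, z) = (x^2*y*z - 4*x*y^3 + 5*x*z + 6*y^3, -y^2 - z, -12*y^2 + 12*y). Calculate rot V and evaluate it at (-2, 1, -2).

(-11, -6, -34)

(∇×V)₁ = ∂V₃/∂y − ∂V₂/∂z = -24*y + 13
(∇×V)₂ = ∂V₁/∂z − ∂V₃/∂x = x^2*y + 5*x
(∇×V)₃ = ∂V₂/∂x − ∂V₁/∂y = -x^2*z + 12*x*y^2 - 18*y^2
∇×V = (-24*y + 13, x^2*y + 5*x, -x^2*z + 12*x*y^2 - 18*y^2)
At (-2, 1, -2): (-11, -6, -34).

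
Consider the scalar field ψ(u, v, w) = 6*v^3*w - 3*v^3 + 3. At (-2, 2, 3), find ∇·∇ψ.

∂²ψ/∂u² = 0
∂²ψ/∂v² = 18*v*(2*w - 1)
∂²ψ/∂w² = 0
∇²ψ = 36*v*w - 18*v
At (-2, 2, 3): 180.

180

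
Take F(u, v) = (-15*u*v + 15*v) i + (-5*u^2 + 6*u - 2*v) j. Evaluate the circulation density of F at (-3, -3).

∂F₂/∂u = -10*u + 6
∂F₁/∂v = -15*u + 15
Scalar curl = 5*u - 9
At (-3, -3): -24.

-24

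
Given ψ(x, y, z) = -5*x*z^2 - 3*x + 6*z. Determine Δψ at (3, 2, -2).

-30

∂²ψ/∂x² = 0
∂²ψ/∂y² = 0
∂²ψ/∂z² = -10*x
∇²ψ = -10*x
At (3, 2, -2): -30.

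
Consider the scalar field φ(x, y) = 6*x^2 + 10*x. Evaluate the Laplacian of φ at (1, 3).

12

∂²φ/∂x² = 12
∂²φ/∂y² = 0
∇²φ = 12
At (1, 3): 12.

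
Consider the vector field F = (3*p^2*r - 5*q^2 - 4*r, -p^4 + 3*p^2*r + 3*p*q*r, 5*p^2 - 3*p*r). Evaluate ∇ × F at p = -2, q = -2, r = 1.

(∇×F)₁ = ∂F₃/∂q − ∂F₂/∂r = -3*p^2 - 3*p*q
(∇×F)₂ = ∂F₁/∂r − ∂F₃/∂p = 3*p^2 - 10*p + 3*r - 4
(∇×F)₃ = ∂F₂/∂p − ∂F₁/∂q = -4*p^3 + 6*p*r + 3*q*r + 10*q
∇×F = (-3*p^2 - 3*p*q, 3*p^2 - 10*p + 3*r - 4, -4*p^3 + 6*p*r + 3*q*r + 10*q)
At (-2, -2, 1): (-24, 31, -6).

(-24, 31, -6)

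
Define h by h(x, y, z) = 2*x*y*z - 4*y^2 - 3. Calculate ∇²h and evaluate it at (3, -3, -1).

∂²h/∂x² = 0
∂²h/∂y² = -8
∂²h/∂z² = 0
∇²h = -8
At (3, -3, -1): -8.

-8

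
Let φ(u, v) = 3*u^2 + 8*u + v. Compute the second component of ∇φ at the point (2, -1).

1

(∇φ)_2 = ∂φ/∂v = 1
At (2, -1): 1.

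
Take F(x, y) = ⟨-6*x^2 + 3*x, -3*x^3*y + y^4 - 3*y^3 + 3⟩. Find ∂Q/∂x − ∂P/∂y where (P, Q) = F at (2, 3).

∂F₂/∂x = -9*x^2*y
∂F₁/∂y = 0
Scalar curl = -9*x^2*y
At (2, 3): -108.

-108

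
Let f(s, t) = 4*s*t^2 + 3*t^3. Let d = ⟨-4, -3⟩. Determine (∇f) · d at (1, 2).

∂f/∂s = 4*t^2
∂f/∂t = 8*s*t + 9*t^2
∇f at (1, 2) = (16, 52)
∇f · d = (16)(-4) + (52)(-3) = -220

-220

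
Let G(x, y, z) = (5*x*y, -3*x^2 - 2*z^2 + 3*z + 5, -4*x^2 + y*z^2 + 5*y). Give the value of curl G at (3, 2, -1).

(∇×G)₁ = ∂G₃/∂y − ∂G₂/∂z = z^2 + 4*z + 2
(∇×G)₂ = ∂G₁/∂z − ∂G₃/∂x = 8*x
(∇×G)₃ = ∂G₂/∂x − ∂G₁/∂y = -11*x
∇×G = (z^2 + 4*z + 2, 8*x, -11*x)
At (3, 2, -1): (-1, 24, -33).

(-1, 24, -33)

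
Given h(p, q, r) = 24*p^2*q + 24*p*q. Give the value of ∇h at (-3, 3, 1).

(-360, 144, 0)

∂h/∂p = 48*p*q + 24*q
∂h/∂q = 24*p^2 + 24*p
∂h/∂r = 0
∇h = (48*p*q + 24*q, 24*p^2 + 24*p, 0)
At (-3, 3, 1): (-360, 144, 0).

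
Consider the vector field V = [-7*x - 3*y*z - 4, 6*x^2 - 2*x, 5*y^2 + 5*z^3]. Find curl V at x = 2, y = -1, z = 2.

(∇×V)₁ = ∂V₃/∂y − ∂V₂/∂z = 10*y
(∇×V)₂ = ∂V₁/∂z − ∂V₃/∂x = -3*y
(∇×V)₃ = ∂V₂/∂x − ∂V₁/∂y = 12*x + 3*z - 2
∇×V = (10*y, -3*y, 12*x + 3*z - 2)
At (2, -1, 2): (-10, 3, 28).

(-10, 3, 28)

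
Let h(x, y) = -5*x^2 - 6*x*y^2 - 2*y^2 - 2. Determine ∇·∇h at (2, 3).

∂²h/∂x² = -10
∂²h/∂y² = -4*(3*x + 1)
∇²h = -12*x - 14
At (2, 3): -38.

-38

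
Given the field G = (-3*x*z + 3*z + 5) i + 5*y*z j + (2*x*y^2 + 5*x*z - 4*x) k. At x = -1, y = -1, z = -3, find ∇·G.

-11

∂G₁/∂x = -3*z
∂G₂/∂y = 5*z
∂G₃/∂z = 5*x
∇·G = 5*x + 2*z
At (-1, -1, -3): -11.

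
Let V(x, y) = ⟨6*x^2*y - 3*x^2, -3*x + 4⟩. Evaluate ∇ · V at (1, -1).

∂V₁/∂x = 12*x*y - 6*x
∂V₂/∂y = 0
∇·V = 12*x*y - 6*x
At (1, -1): -18.

-18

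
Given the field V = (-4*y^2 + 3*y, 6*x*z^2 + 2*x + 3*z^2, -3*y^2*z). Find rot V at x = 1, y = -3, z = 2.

(∇×V)₁ = ∂V₃/∂y − ∂V₂/∂z = -12*x*z - 6*y*z - 6*z
(∇×V)₂ = ∂V₁/∂z − ∂V₃/∂x = 0
(∇×V)₃ = ∂V₂/∂x − ∂V₁/∂y = 8*y + 6*z^2 - 1
∇×V = (-12*x*z - 6*y*z - 6*z, 0, 8*y + 6*z^2 - 1)
At (1, -3, 2): (0, 0, -1).

(0, 0, -1)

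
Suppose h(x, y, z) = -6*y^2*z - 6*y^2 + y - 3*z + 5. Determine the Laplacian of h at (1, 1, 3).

∂²h/∂x² = 0
∂²h/∂y² = -12*(z + 1)
∂²h/∂z² = 0
∇²h = -12*z - 12
At (1, 1, 3): -48.

-48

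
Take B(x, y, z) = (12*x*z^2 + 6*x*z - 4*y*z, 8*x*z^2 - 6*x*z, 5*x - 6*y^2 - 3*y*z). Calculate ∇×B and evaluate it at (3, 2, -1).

(∇×B)₁ = ∂B₃/∂y − ∂B₂/∂z = -16*x*z + 6*x - 12*y - 3*z
(∇×B)₂ = ∂B₁/∂z − ∂B₃/∂x = 24*x*z + 6*x - 4*y - 5
(∇×B)₃ = ∂B₂/∂x − ∂B₁/∂y = 8*z^2 - 2*z
∇×B = (-16*x*z + 6*x - 12*y - 3*z, 24*x*z + 6*x - 4*y - 5, 8*z^2 - 2*z)
At (3, 2, -1): (45, -67, 10).

(45, -67, 10)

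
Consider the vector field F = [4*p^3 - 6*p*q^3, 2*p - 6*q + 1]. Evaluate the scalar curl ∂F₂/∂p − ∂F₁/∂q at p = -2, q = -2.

∂F₂/∂p = 2
∂F₁/∂q = -18*p*q^2
Scalar curl = 18*p*q^2 + 2
At (-2, -2): -142.

-142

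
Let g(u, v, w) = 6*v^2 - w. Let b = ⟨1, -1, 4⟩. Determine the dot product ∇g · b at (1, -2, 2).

20

∂g/∂u = 0
∂g/∂v = 12*v
∂g/∂w = -1
∇g at (1, -2, 2) = (0, -24, -1)
∇g · b = (0)(1) + (-24)(-1) + (-1)(4) = 20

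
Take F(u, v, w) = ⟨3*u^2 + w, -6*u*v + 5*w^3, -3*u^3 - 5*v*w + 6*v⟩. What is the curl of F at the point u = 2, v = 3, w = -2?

(∇×F)₁ = ∂F₃/∂v − ∂F₂/∂w = -15*w^2 - 5*w + 6
(∇×F)₂ = ∂F₁/∂w − ∂F₃/∂u = 9*u^2 + 1
(∇×F)₃ = ∂F₂/∂u − ∂F₁/∂v = -6*v
∇×F = (-15*w^2 - 5*w + 6, 9*u^2 + 1, -6*v)
At (2, 3, -2): (-44, 37, -18).

(-44, 37, -18)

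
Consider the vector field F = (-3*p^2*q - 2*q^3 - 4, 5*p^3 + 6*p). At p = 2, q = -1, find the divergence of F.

∂F₁/∂p = -6*p*q
∂F₂/∂q = 0
∇·F = -6*p*q
At (2, -1): 12.

12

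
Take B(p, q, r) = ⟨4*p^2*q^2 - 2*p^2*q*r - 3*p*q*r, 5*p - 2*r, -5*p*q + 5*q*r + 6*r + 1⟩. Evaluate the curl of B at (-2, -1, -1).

(7, -3, 35)

(∇×B)₁ = ∂B₃/∂q − ∂B₂/∂r = -5*p + 5*r + 2
(∇×B)₂ = ∂B₁/∂r − ∂B₃/∂p = -2*p^2*q - 3*p*q + 5*q
(∇×B)₃ = ∂B₂/∂p − ∂B₁/∂q = -8*p^2*q + 2*p^2*r + 3*p*r + 5
∇×B = (-5*p + 5*r + 2, -2*p^2*q - 3*p*q + 5*q, -8*p^2*q + 2*p^2*r + 3*p*r + 5)
At (-2, -1, -1): (7, -3, 35).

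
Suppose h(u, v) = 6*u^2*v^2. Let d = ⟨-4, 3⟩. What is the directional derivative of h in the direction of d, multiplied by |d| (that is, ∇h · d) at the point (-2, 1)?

240

∂h/∂u = 12*u*v^2
∂h/∂v = 12*u^2*v
∇h at (-2, 1) = (-24, 48)
∇h · d = (-24)(-4) + (48)(3) = 240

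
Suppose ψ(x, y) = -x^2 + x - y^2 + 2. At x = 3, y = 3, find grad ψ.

(-5, -6)

∂ψ/∂x = -2*x + 1
∂ψ/∂y = -2*y
∇ψ = (-2*x + 1, -2*y)
At (3, 3): (-5, -6).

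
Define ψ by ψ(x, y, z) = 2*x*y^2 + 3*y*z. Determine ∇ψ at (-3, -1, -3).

(2, 3, -3)

∂ψ/∂x = 2*y^2
∂ψ/∂y = 4*x*y + 3*z
∂ψ/∂z = 3*y
∇ψ = (2*y^2, 4*x*y + 3*z, 3*y)
At (-3, -1, -3): (2, 3, -3).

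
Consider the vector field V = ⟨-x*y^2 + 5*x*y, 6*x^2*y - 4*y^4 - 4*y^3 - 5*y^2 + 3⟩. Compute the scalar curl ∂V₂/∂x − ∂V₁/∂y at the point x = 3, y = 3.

∂V₂/∂x = 12*x*y
∂V₁/∂y = -2*x*y + 5*x
Scalar curl = 14*x*y - 5*x
At (3, 3): 111.

111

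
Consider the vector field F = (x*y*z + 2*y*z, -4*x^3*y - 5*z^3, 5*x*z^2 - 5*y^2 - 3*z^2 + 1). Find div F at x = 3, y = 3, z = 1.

-81

∂F₁/∂x = y*z
∂F₂/∂y = -4*x^3
∂F₃/∂z = 10*x*z - 6*z
∇·F = -4*x^3 + 10*x*z + y*z - 6*z
At (3, 3, 1): -81.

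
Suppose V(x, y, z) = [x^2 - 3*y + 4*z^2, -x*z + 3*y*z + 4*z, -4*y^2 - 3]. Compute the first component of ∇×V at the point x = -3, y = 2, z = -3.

-29

(∇×V)_1 = ∂V₃/∂y − ∂V₂/∂z
= -8*y − (-x + 3*y + 4)
= x - 11*y - 4
At (-3, 2, -3): -29.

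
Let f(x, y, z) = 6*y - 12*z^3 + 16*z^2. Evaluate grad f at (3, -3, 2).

(0, 6, -80)

∂f/∂x = 0
∂f/∂y = 6
∂f/∂z = -36*z^2 + 32*z
∇f = (0, 6, -36*z^2 + 32*z)
At (3, -3, 2): (0, 6, -80).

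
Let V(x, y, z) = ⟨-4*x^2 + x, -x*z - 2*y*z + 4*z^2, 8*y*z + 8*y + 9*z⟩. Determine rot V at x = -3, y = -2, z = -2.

(1, 0, 2)

(∇×V)₁ = ∂V₃/∂y − ∂V₂/∂z = x + 2*y + 8
(∇×V)₂ = ∂V₁/∂z − ∂V₃/∂x = 0
(∇×V)₃ = ∂V₂/∂x − ∂V₁/∂y = -z
∇×V = (x + 2*y + 8, 0, -z)
At (-3, -2, -2): (1, 0, 2).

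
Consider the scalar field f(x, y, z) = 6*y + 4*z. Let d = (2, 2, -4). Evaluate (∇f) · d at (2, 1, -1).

-4

∂f/∂x = 0
∂f/∂y = 6
∂f/∂z = 4
∇f at (2, 1, -1) = (0, 6, 4)
∇f · d = (0)(2) + (6)(2) + (4)(-4) = -4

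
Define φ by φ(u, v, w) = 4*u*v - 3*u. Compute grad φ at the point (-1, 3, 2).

(9, -4, 0)

∂φ/∂u = 4*v - 3
∂φ/∂v = 4*u
∂φ/∂w = 0
∇φ = (4*v - 3, 4*u, 0)
At (-1, 3, 2): (9, -4, 0).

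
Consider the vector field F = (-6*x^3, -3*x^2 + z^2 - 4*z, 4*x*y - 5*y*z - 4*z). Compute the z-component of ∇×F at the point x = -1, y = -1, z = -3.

(∇×F)_3 = ∂F₂/∂x − ∂F₁/∂y
= -6*x − (0)
= -6*x
At (-1, -1, -3): 6.

6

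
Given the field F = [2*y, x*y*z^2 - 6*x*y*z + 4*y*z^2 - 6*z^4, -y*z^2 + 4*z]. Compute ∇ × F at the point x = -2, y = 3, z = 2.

(128, 0, -26)

(∇×F)₁ = ∂F₃/∂y − ∂F₂/∂z = -2*x*y*z + 6*x*y - 8*y*z + 24*z^3 - z^2
(∇×F)₂ = ∂F₁/∂z − ∂F₃/∂x = 0
(∇×F)₃ = ∂F₂/∂x − ∂F₁/∂y = y*z^2 - 6*y*z - 2
∇×F = (-2*x*y*z + 6*x*y - 8*y*z + 24*z^3 - z^2, 0, y*z^2 - 6*y*z - 2)
At (-2, 3, 2): (128, 0, -26).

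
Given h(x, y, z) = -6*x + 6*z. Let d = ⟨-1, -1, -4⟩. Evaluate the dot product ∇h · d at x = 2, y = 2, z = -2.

∂h/∂x = -6
∂h/∂y = 0
∂h/∂z = 6
∇h at (2, 2, -2) = (-6, 0, 6)
∇h · d = (-6)(-1) + (0)(-1) + (6)(-4) = -18

-18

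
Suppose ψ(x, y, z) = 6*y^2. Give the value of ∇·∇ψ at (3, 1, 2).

12

∂²ψ/∂x² = 0
∂²ψ/∂y² = 12
∂²ψ/∂z² = 0
∇²ψ = 12
At (3, 1, 2): 12.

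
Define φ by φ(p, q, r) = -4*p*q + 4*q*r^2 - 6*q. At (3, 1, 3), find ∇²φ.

∂²φ/∂p² = 0
∂²φ/∂q² = 0
∂²φ/∂r² = 8*q
∇²φ = 8*q
At (3, 1, 3): 8.

8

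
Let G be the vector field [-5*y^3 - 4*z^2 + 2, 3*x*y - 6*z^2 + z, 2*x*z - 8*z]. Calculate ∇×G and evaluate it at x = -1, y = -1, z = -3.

(-37, 30, 12)

(∇×G)₁ = ∂G₃/∂y − ∂G₂/∂z = 12*z - 1
(∇×G)₂ = ∂G₁/∂z − ∂G₃/∂x = -10*z
(∇×G)₃ = ∂G₂/∂x − ∂G₁/∂y = 15*y^2 + 3*y
∇×G = (12*z - 1, -10*z, 15*y^2 + 3*y)
At (-1, -1, -3): (-37, 30, 12).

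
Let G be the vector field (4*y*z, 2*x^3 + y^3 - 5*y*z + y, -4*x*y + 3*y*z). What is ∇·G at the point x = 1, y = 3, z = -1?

∂G₁/∂x = 0
∂G₂/∂y = 3*y^2 - 5*z + 1
∂G₃/∂z = 3*y
∇·G = 3*y^2 + 3*y - 5*z + 1
At (1, 3, -1): 42.

42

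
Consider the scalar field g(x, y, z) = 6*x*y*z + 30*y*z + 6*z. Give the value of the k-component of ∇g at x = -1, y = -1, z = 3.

(∇g)_3 = ∂g/∂z = 6*x*y + 30*y + 6
At (-1, -1, 3): -18.

-18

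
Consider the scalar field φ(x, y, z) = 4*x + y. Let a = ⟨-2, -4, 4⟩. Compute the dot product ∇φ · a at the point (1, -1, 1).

-12

∂φ/∂x = 4
∂φ/∂y = 1
∂φ/∂z = 0
∇φ at (1, -1, 1) = (4, 1, 0)
∇φ · a = (4)(-2) + (1)(-4) + (0)(4) = -12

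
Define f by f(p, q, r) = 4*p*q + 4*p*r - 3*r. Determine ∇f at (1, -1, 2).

(4, 4, 1)

∂f/∂p = 4*q + 4*r
∂f/∂q = 4*p
∂f/∂r = 4*p - 3
∇f = (4*q + 4*r, 4*p, 4*p - 3)
At (1, -1, 2): (4, 4, 1).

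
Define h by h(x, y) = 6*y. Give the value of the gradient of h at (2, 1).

(0, 6)

∂h/∂x = 0
∂h/∂y = 6
∇h = (0, 6)
At (2, 1): (0, 6).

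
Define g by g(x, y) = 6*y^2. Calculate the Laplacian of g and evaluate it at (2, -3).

12

∂²g/∂x² = 0
∂²g/∂y² = 12
∇²g = 12
At (2, -3): 12.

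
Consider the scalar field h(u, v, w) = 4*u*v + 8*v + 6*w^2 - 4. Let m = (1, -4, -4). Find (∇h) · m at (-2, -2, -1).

40

∂h/∂u = 4*v
∂h/∂v = 4*u + 8
∂h/∂w = 12*w
∇h at (-2, -2, -1) = (-8, 0, -12)
∇h · m = (-8)(1) + (0)(-4) + (-12)(-4) = 40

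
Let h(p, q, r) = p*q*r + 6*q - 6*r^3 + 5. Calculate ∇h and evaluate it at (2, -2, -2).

∂h/∂p = q*r
∂h/∂q = p*r + 6
∂h/∂r = p*q - 18*r^2
∇h = (q*r, p*r + 6, p*q - 18*r^2)
At (2, -2, -2): (4, 2, -76).

(4, 2, -76)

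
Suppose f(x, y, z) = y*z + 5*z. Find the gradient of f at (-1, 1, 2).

(0, 2, 6)

∂f/∂x = 0
∂f/∂y = z
∂f/∂z = y + 5
∇f = (0, z, y + 5)
At (-1, 1, 2): (0, 2, 6).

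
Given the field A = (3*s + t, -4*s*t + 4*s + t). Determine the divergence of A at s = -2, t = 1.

∂A₁/∂s = 3
∂A₂/∂t = -4*s + 1
∇·A = -4*s + 4
At (-2, 1): 12.

12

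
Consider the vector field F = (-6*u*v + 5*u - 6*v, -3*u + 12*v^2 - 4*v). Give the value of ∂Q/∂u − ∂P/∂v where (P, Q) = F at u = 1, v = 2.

9

∂F₂/∂u = -3
∂F₁/∂v = -6*u - 6
Scalar curl = 6*u + 3
At (1, 2): 9.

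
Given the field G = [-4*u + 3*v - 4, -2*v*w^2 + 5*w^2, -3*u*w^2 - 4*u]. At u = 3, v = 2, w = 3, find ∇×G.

(-6, 31, -3)

(∇×G)₁ = ∂G₃/∂v − ∂G₂/∂w = 4*v*w - 10*w
(∇×G)₂ = ∂G₁/∂w − ∂G₃/∂u = 3*w^2 + 4
(∇×G)₃ = ∂G₂/∂u − ∂G₁/∂v = -3
∇×G = (4*v*w - 10*w, 3*w^2 + 4, -3)
At (3, 2, 3): (-6, 31, -3).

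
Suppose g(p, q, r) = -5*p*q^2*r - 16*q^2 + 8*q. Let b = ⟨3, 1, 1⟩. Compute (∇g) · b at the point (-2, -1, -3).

∂g/∂p = -5*q^2*r
∂g/∂q = -10*p*q*r - 32*q + 8
∂g/∂r = -5*p*q^2
∇g at (-2, -1, -3) = (15, 100, 10)
∇g · b = (15)(3) + (100)(1) + (10)(1) = 155

155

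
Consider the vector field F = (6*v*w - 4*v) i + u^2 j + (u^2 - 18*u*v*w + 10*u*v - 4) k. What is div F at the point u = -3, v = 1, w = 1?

∂F₁/∂u = 0
∂F₂/∂v = 0
∂F₃/∂w = -18*u*v
∇·F = -18*u*v
At (-3, 1, 1): 54.

54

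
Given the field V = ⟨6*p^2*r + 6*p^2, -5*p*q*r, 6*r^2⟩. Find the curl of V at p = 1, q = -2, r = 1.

(-10, 6, 10)

(∇×V)₁ = ∂V₃/∂q − ∂V₂/∂r = 5*p*q
(∇×V)₂ = ∂V₁/∂r − ∂V₃/∂p = 6*p^2
(∇×V)₃ = ∂V₂/∂p − ∂V₁/∂q = -5*q*r
∇×V = (5*p*q, 6*p^2, -5*q*r)
At (1, -2, 1): (-10, 6, 10).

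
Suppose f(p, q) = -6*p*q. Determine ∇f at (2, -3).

(18, -12)

∂f/∂p = -6*q
∂f/∂q = -6*p
∇f = (-6*q, -6*p)
At (2, -3): (18, -12).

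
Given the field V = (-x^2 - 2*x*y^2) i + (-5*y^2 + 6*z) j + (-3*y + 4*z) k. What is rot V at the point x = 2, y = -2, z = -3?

(∇×V)₁ = ∂V₃/∂y − ∂V₂/∂z = -9
(∇×V)₂ = ∂V₁/∂z − ∂V₃/∂x = 0
(∇×V)₃ = ∂V₂/∂x − ∂V₁/∂y = 4*x*y
∇×V = (-9, 0, 4*x*y)
At (2, -2, -3): (-9, 0, -16).

(-9, 0, -16)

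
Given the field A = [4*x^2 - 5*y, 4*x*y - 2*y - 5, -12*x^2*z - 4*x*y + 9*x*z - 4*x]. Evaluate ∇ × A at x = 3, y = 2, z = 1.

(∇×A)₁ = ∂A₃/∂y − ∂A₂/∂z = -4*x
(∇×A)₂ = ∂A₁/∂z − ∂A₃/∂x = 24*x*z + 4*y - 9*z + 4
(∇×A)₃ = ∂A₂/∂x − ∂A₁/∂y = 4*y + 5
∇×A = (-4*x, 24*x*z + 4*y - 9*z + 4, 4*y + 5)
At (3, 2, 1): (-12, 75, 13).

(-12, 75, 13)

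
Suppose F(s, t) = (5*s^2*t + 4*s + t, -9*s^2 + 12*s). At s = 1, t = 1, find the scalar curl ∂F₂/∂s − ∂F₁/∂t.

∂F₂/∂s = -18*s + 12
∂F₁/∂t = 5*s^2 + 1
Scalar curl = -5*s^2 - 18*s + 11
At (1, 1): -12.

-12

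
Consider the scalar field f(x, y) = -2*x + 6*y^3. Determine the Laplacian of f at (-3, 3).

108

∂²f/∂x² = 0
∂²f/∂y² = 36*y
∇²f = 36*y
At (-3, 3): 108.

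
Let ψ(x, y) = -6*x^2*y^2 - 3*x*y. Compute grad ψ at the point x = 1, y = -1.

(-9, 9)

∂ψ/∂x = -12*x*y^2 - 3*y
∂ψ/∂y = -12*x^2*y - 3*x
∇ψ = (-12*x*y^2 - 3*y, -12*x^2*y - 3*x)
At (1, -1): (-9, 9).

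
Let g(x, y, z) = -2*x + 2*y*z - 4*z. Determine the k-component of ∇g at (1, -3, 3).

-10

(∇g)_3 = ∂g/∂z = 2*y - 4
At (1, -3, 3): -10.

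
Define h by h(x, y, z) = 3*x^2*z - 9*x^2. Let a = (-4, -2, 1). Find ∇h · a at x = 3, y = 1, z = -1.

315

∂h/∂x = 6*x*z - 18*x
∂h/∂y = 0
∂h/∂z = 3*x^2
∇h at (3, 1, -1) = (-72, 0, 27)
∇h · a = (-72)(-4) + (0)(-2) + (27)(1) = 315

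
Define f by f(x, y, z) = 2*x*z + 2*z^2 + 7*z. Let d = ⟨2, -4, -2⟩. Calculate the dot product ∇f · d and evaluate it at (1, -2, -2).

-10

∂f/∂x = 2*z
∂f/∂y = 0
∂f/∂z = 2*x + 4*z + 7
∇f at (1, -2, -2) = (-4, 0, 1)
∇f · d = (-4)(2) + (0)(-4) + (1)(-2) = -10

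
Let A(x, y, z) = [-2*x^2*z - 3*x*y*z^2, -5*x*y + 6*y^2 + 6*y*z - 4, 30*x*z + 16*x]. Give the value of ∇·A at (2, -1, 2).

∂A₁/∂x = -4*x*z - 3*y*z^2
∂A₂/∂y = -5*x + 12*y + 6*z
∂A₃/∂z = 30*x
∇·A = -4*x*z + 25*x - 3*y*z^2 + 12*y + 6*z
At (2, -1, 2): 46.

46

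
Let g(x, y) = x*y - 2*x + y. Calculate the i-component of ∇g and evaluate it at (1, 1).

(∇g)_1 = ∂g/∂x = y - 2
At (1, 1): -1.

-1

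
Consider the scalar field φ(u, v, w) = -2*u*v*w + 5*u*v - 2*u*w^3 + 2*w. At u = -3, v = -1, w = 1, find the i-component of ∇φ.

(∇φ)_1 = ∂φ/∂u = -2*v*w + 5*v - 2*w^3
At (-3, -1, 1): -5.

-5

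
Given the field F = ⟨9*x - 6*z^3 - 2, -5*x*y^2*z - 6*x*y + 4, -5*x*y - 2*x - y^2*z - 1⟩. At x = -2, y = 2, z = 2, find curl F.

(-38, -60, -52)

(∇×F)₁ = ∂F₃/∂y − ∂F₂/∂z = 5*x*y^2 - 5*x - 2*y*z
(∇×F)₂ = ∂F₁/∂z − ∂F₃/∂x = 5*y - 18*z^2 + 2
(∇×F)₃ = ∂F₂/∂x − ∂F₁/∂y = -5*y^2*z - 6*y
∇×F = (5*x*y^2 - 5*x - 2*y*z, 5*y - 18*z^2 + 2, -5*y^2*z - 6*y)
At (-2, 2, 2): (-38, -60, -52).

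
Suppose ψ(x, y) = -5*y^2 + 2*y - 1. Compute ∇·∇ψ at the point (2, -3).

-10

∂²ψ/∂x² = 0
∂²ψ/∂y² = -10
∇²ψ = -10
At (2, -3): -10.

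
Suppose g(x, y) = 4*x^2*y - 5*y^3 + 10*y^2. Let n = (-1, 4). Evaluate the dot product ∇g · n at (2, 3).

∂g/∂x = 8*x*y
∂g/∂y = 4*x^2 - 15*y^2 + 20*y
∇g at (2, 3) = (48, -59)
∇g · n = (48)(-1) + (-59)(4) = -284

-284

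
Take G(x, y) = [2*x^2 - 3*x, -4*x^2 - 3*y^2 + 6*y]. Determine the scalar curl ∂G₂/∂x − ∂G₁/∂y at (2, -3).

∂G₂/∂x = -8*x
∂G₁/∂y = 0
Scalar curl = -8*x
At (2, -3): -16.

-16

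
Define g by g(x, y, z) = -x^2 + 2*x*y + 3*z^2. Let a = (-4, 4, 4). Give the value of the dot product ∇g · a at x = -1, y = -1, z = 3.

∂g/∂x = -2*x + 2*y
∂g/∂y = 2*x
∂g/∂z = 6*z
∇g at (-1, -1, 3) = (0, -2, 18)
∇g · a = (0)(-4) + (-2)(4) + (18)(4) = 64

64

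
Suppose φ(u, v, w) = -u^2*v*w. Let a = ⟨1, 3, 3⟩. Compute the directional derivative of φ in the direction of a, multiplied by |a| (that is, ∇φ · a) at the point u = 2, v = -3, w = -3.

∂φ/∂u = -2*u*v*w
∂φ/∂v = -u^2*w
∂φ/∂w = -u^2*v
∇φ at (2, -3, -3) = (-36, 12, 12)
∇φ · a = (-36)(1) + (12)(3) + (12)(3) = 36

36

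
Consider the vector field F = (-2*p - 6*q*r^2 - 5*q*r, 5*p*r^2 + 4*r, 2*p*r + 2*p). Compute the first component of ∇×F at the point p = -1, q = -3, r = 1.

(∇×F)_1 = ∂F₃/∂q − ∂F₂/∂r
= 0 − (10*p*r + 4)
= -10*p*r - 4
At (-1, -3, 1): 6.

6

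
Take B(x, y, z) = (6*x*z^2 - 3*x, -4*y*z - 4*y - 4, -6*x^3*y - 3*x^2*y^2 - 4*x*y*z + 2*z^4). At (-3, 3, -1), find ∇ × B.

(0, 348, 0)

(∇×B)₁ = ∂B₃/∂y − ∂B₂/∂z = -6*x^3 - 6*x^2*y - 4*x*z + 4*y
(∇×B)₂ = ∂B₁/∂z − ∂B₃/∂x = 18*x^2*y + 6*x*y^2 + 12*x*z + 4*y*z
(∇×B)₃ = ∂B₂/∂x − ∂B₁/∂y = 0
∇×B = (-6*x^3 - 6*x^2*y - 4*x*z + 4*y, 18*x^2*y + 6*x*y^2 + 12*x*z + 4*y*z, 0)
At (-3, 3, -1): (0, 348, 0).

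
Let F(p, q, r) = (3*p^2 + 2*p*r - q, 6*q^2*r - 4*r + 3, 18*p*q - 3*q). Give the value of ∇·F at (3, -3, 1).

∂F₁/∂p = 6*p + 2*r
∂F₂/∂q = 12*q*r
∂F₃/∂r = 0
∇·F = 6*p + 12*q*r + 2*r
At (3, -3, 1): -16.

-16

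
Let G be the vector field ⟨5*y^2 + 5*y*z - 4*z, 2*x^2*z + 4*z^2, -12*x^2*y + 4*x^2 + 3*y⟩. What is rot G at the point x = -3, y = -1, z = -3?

(-99, 87, 61)

(∇×G)₁ = ∂G₃/∂y − ∂G₂/∂z = -14*x^2 - 8*z + 3
(∇×G)₂ = ∂G₁/∂z − ∂G₃/∂x = 24*x*y - 8*x + 5*y - 4
(∇×G)₃ = ∂G₂/∂x − ∂G₁/∂y = 4*x*z - 10*y - 5*z
∇×G = (-14*x^2 - 8*z + 3, 24*x*y - 8*x + 5*y - 4, 4*x*z - 10*y - 5*z)
At (-3, -1, -3): (-99, 87, 61).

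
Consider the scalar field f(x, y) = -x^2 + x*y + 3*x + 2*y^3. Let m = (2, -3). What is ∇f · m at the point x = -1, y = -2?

∂f/∂x = -2*x + y + 3
∂f/∂y = x + 6*y^2
∇f at (-1, -2) = (3, 23)
∇f · m = (3)(2) + (23)(-3) = -63

-63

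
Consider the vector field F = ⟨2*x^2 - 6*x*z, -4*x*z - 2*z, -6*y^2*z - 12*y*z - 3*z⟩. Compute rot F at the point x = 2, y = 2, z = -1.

(∇×F)₁ = ∂F₃/∂y − ∂F₂/∂z = 4*x - 12*y*z - 12*z + 2
(∇×F)₂ = ∂F₁/∂z − ∂F₃/∂x = -6*x
(∇×F)₃ = ∂F₂/∂x − ∂F₁/∂y = -4*z
∇×F = (4*x - 12*y*z - 12*z + 2, -6*x, -4*z)
At (2, 2, -1): (46, -12, 4).

(46, -12, 4)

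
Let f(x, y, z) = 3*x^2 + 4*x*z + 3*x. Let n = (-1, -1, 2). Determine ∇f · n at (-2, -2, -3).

∂f/∂x = 6*x + 4*z + 3
∂f/∂y = 0
∂f/∂z = 4*x
∇f at (-2, -2, -3) = (-21, 0, -8)
∇f · n = (-21)(-1) + (0)(-1) + (-8)(2) = 5

5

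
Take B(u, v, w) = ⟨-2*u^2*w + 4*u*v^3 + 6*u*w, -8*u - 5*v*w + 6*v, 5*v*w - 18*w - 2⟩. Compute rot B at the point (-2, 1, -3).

(-10, -20, 16)

(∇×B)₁ = ∂B₃/∂v − ∂B₂/∂w = 5*v + 5*w
(∇×B)₂ = ∂B₁/∂w − ∂B₃/∂u = -2*u^2 + 6*u
(∇×B)₃ = ∂B₂/∂u − ∂B₁/∂v = -12*u*v^2 - 8
∇×B = (5*v + 5*w, -2*u^2 + 6*u, -12*u*v^2 - 8)
At (-2, 1, -3): (-10, -20, 16).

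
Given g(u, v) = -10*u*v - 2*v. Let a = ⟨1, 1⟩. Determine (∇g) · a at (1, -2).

8

∂g/∂u = -10*v
∂g/∂v = -10*u - 2
∇g at (1, -2) = (20, -12)
∇g · a = (20)(1) + (-12)(1) = 8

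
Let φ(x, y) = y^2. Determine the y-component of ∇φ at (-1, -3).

(∇φ)_2 = ∂φ/∂y = 2*y
At (-1, -3): -6.

-6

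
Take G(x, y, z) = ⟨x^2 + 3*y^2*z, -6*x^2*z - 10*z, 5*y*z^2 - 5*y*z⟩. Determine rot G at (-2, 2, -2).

(64, 12, -24)

(∇×G)₁ = ∂G₃/∂y − ∂G₂/∂z = 6*x^2 + 5*z^2 - 5*z + 10
(∇×G)₂ = ∂G₁/∂z − ∂G₃/∂x = 3*y^2
(∇×G)₃ = ∂G₂/∂x − ∂G₁/∂y = -12*x*z - 6*y*z
∇×G = (6*x^2 + 5*z^2 - 5*z + 10, 3*y^2, -12*x*z - 6*y*z)
At (-2, 2, -2): (64, 12, -24).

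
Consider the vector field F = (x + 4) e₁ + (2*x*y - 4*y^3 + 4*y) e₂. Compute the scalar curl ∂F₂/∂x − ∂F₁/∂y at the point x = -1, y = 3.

∂F₂/∂x = 2*y
∂F₁/∂y = 0
Scalar curl = 2*y
At (-1, 3): 6.

6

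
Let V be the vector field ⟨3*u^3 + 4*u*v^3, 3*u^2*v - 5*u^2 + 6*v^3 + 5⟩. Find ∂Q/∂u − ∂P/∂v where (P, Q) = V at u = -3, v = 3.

∂V₂/∂u = 6*u*v - 10*u
∂V₁/∂v = 12*u*v^2
Scalar curl = -12*u*v^2 + 6*u*v - 10*u
At (-3, 3): 300.

300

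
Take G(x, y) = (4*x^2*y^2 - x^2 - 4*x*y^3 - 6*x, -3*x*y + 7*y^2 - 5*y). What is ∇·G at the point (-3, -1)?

∂G₁/∂x = 8*x*y^2 - 2*x - 4*y^3 - 6
∂G₂/∂y = -3*x + 14*y - 5
∇·G = 8*x*y^2 - 5*x - 4*y^3 + 14*y - 11
At (-3, -1): -30.

-30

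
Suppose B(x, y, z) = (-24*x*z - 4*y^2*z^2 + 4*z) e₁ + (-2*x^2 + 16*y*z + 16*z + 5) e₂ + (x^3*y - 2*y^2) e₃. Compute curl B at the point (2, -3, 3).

(52, -224, -224)

(∇×B)₁ = ∂B₃/∂y − ∂B₂/∂z = x^3 - 20*y - 16
(∇×B)₂ = ∂B₁/∂z − ∂B₃/∂x = -3*x^2*y - 24*x - 8*y^2*z + 4
(∇×B)₃ = ∂B₂/∂x − ∂B₁/∂y = -4*x + 8*y*z^2
∇×B = (x^3 - 20*y - 16, -3*x^2*y - 24*x - 8*y^2*z + 4, -4*x + 8*y*z^2)
At (2, -3, 3): (52, -224, -224).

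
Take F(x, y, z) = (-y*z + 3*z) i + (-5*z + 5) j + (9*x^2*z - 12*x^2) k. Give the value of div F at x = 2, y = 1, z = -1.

∂F₁/∂x = 0
∂F₂/∂y = 0
∂F₃/∂z = 9*x^2
∇·F = 9*x^2
At (2, 1, -1): 36.

36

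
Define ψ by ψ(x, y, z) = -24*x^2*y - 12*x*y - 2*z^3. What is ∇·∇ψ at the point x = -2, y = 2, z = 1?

-108

∂²ψ/∂x² = -48*y
∂²ψ/∂y² = 0
∂²ψ/∂z² = -12*z
∇²ψ = -48*y - 12*z
At (-2, 2, 1): -108.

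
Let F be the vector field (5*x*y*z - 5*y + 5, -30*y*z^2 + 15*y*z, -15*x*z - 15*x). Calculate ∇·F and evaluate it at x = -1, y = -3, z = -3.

-255

∂F₁/∂x = 5*y*z
∂F₂/∂y = -30*z^2 + 15*z
∂F₃/∂z = -15*x
∇·F = -15*x + 5*y*z - 30*z^2 + 15*z
At (-1, -3, -3): -255.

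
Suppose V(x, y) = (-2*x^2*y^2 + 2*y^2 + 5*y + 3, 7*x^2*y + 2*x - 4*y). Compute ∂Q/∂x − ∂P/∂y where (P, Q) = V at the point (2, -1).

∂V₂/∂x = 14*x*y + 2
∂V₁/∂y = -4*x^2*y + 4*y + 5
Scalar curl = 4*x^2*y + 14*x*y - 4*y - 3
At (2, -1): -43.

-43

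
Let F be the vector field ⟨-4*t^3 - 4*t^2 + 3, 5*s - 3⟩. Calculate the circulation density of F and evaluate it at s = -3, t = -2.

∂F₂/∂s = 5
∂F₁/∂t = -12*t^2 - 8*t
Scalar curl = 12*t^2 + 8*t + 5
At (-3, -2): 37.

37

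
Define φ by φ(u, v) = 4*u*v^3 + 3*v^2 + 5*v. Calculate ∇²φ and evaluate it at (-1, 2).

∂²φ/∂u² = 0
∂²φ/∂v² = 6*(4*u*v + 1)
∇²φ = 24*u*v + 6
At (-1, 2): -42.

-42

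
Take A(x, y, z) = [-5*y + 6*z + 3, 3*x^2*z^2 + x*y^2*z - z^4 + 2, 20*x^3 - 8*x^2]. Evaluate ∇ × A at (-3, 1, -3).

(57, -582, -160)

(∇×A)₁ = ∂A₃/∂y − ∂A₂/∂z = -6*x^2*z - x*y^2 + 4*z^3
(∇×A)₂ = ∂A₁/∂z − ∂A₃/∂x = -60*x^2 + 16*x + 6
(∇×A)₃ = ∂A₂/∂x − ∂A₁/∂y = 6*x*z^2 + y^2*z + 5
∇×A = (-6*x^2*z - x*y^2 + 4*z^3, -60*x^2 + 16*x + 6, 6*x*z^2 + y^2*z + 5)
At (-3, 1, -3): (57, -582, -160).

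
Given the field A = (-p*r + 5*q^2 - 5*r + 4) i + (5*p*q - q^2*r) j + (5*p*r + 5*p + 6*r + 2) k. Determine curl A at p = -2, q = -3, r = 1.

(9, -13, 15)

(∇×A)₁ = ∂A₃/∂q − ∂A₂/∂r = q^2
(∇×A)₂ = ∂A₁/∂r − ∂A₃/∂p = -p - 5*r - 10
(∇×A)₃ = ∂A₂/∂p − ∂A₁/∂q = -5*q
∇×A = (q^2, -p - 5*r - 10, -5*q)
At (-2, -3, 1): (9, -13, 15).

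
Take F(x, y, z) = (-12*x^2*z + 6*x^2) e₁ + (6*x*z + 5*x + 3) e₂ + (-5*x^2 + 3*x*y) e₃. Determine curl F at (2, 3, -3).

(-6, -37, -13)

(∇×F)₁ = ∂F₃/∂y − ∂F₂/∂z = -3*x
(∇×F)₂ = ∂F₁/∂z − ∂F₃/∂x = -12*x^2 + 10*x - 3*y
(∇×F)₃ = ∂F₂/∂x − ∂F₁/∂y = 6*z + 5
∇×F = (-3*x, -12*x^2 + 10*x - 3*y, 6*z + 5)
At (2, 3, -3): (-6, -37, -13).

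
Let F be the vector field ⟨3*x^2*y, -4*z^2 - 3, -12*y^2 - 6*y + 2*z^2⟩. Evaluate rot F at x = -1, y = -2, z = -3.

(∇×F)₁ = ∂F₃/∂y − ∂F₂/∂z = -24*y + 8*z - 6
(∇×F)₂ = ∂F₁/∂z − ∂F₃/∂x = 0
(∇×F)₃ = ∂F₂/∂x − ∂F₁/∂y = -3*x^2
∇×F = (-24*y + 8*z - 6, 0, -3*x^2)
At (-1, -2, -3): (18, 0, -3).

(18, 0, -3)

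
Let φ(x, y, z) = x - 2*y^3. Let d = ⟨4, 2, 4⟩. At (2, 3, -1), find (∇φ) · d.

-104

∂φ/∂x = 1
∂φ/∂y = -6*y^2
∂φ/∂z = 0
∇φ at (2, 3, -1) = (1, -54, 0)
∇φ · d = (1)(4) + (-54)(2) + (0)(4) = -104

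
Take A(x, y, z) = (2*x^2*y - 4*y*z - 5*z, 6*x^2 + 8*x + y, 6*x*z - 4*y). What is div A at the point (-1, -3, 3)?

∂A₁/∂x = 4*x*y
∂A₂/∂y = 1
∂A₃/∂z = 6*x
∇·A = 4*x*y + 6*x + 1
At (-1, -3, 3): 7.

7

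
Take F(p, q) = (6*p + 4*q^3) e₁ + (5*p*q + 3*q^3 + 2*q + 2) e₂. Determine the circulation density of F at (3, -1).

∂F₂/∂p = 5*q
∂F₁/∂q = 12*q^2
Scalar curl = -12*q^2 + 5*q
At (3, -1): -17.

-17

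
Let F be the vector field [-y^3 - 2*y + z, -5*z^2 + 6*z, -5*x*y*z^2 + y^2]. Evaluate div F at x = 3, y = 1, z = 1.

-30

∂F₁/∂x = 0
∂F₂/∂y = 0
∂F₃/∂z = -10*x*y*z
∇·F = -10*x*y*z
At (3, 1, 1): -30.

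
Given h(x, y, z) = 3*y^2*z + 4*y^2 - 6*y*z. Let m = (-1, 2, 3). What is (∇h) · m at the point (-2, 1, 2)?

∂h/∂x = 0
∂h/∂y = 6*y*z + 8*y - 6*z
∂h/∂z = 3*y^2 - 6*y
∇h at (-2, 1, 2) = (0, 8, -3)
∇h · m = (0)(-1) + (8)(2) + (-3)(3) = 7

7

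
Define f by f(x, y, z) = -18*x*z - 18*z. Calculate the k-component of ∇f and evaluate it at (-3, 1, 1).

36

(∇f)_3 = ∂f/∂z = -18*x - 18
At (-3, 1, 1): 36.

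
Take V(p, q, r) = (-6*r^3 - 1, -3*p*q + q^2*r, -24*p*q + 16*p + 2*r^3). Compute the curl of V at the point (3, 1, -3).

(-73, -154, -3)

(∇×V)₁ = ∂V₃/∂q − ∂V₂/∂r = -24*p - q^2
(∇×V)₂ = ∂V₁/∂r − ∂V₃/∂p = 24*q - 18*r^2 - 16
(∇×V)₃ = ∂V₂/∂p − ∂V₁/∂q = -3*q
∇×V = (-24*p - q^2, 24*q - 18*r^2 - 16, -3*q)
At (3, 1, -3): (-73, -154, -3).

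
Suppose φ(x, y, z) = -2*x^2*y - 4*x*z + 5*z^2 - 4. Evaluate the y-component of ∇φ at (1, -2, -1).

-2

(∇φ)_2 = ∂φ/∂y = -2*x^2
At (1, -2, -1): -2.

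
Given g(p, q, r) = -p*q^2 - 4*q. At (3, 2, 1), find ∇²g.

-6

∂²g/∂p² = 0
∂²g/∂q² = -2*p
∂²g/∂r² = 0
∇²g = -2*p
At (3, 2, 1): -6.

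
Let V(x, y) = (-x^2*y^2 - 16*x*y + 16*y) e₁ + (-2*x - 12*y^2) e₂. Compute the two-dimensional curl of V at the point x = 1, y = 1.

0

∂V₂/∂x = -2
∂V₁/∂y = -2*x^2*y - 16*x + 16
Scalar curl = 2*x^2*y + 16*x - 18
At (1, 1): 0.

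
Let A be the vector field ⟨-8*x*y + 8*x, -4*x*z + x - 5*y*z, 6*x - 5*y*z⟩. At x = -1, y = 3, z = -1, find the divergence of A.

∂A₁/∂x = -8*y + 8
∂A₂/∂y = -5*z
∂A₃/∂z = -5*y
∇·A = -13*y - 5*z + 8
At (-1, 3, -1): -26.

-26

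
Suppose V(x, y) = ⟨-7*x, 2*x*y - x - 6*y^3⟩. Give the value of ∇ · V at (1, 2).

-77

∂V₁/∂x = -7
∂V₂/∂y = 2*x - 18*y^2
∇·V = 2*x - 18*y^2 - 7
At (1, 2): -77.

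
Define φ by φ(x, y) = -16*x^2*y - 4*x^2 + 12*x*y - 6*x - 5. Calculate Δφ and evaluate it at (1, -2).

∂²φ/∂x² = -8*(4*y + 1)
∂²φ/∂y² = 0
∇²φ = -32*y - 8
At (1, -2): 56.

56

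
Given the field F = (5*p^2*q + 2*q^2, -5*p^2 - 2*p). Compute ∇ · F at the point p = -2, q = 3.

∂F₁/∂p = 10*p*q
∂F₂/∂q = 0
∇·F = 10*p*q
At (-2, 3): -60.

-60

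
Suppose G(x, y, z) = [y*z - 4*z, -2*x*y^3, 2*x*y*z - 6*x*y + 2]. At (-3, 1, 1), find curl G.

(∇×G)₁ = ∂G₃/∂y − ∂G₂/∂z = 2*x*z - 6*x
(∇×G)₂ = ∂G₁/∂z − ∂G₃/∂x = -2*y*z + 7*y - 4
(∇×G)₃ = ∂G₂/∂x − ∂G₁/∂y = -2*y^3 - z
∇×G = (2*x*z - 6*x, -2*y*z + 7*y - 4, -2*y^3 - z)
At (-3, 1, 1): (12, 1, -3).

(12, 1, -3)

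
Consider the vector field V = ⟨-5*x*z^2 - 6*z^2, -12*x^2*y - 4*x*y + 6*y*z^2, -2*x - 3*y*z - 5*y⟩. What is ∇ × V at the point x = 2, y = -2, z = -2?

(-47, 66, 104)

(∇×V)₁ = ∂V₃/∂y − ∂V₂/∂z = -12*y*z - 3*z - 5
(∇×V)₂ = ∂V₁/∂z − ∂V₃/∂x = -10*x*z - 12*z + 2
(∇×V)₃ = ∂V₂/∂x − ∂V₁/∂y = -24*x*y - 4*y
∇×V = (-12*y*z - 3*z - 5, -10*x*z - 12*z + 2, -24*x*y - 4*y)
At (2, -2, -2): (-47, 66, 104).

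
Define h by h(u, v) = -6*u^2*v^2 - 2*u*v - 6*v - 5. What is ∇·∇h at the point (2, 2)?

∂²h/∂u² = -12*v^2
∂²h/∂v² = -12*u^2
∇²h = -12*u^2 - 12*v^2
At (2, 2): -96.

-96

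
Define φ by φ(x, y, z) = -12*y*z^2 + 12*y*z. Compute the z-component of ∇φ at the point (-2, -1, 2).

(∇φ)_3 = ∂φ/∂z = -24*y*z + 12*y
At (-2, -1, 2): 36.

36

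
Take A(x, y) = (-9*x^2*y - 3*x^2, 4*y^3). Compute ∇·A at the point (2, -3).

204

∂A₁/∂x = -18*x*y - 6*x
∂A₂/∂y = 12*y^2
∇·A = -18*x*y - 6*x + 12*y^2
At (2, -3): 204.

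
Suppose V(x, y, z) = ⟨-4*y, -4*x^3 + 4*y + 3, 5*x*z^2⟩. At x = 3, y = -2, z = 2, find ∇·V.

64

∂V₁/∂x = 0
∂V₂/∂y = 4
∂V₃/∂z = 10*x*z
∇·V = 10*x*z + 4
At (3, -2, 2): 64.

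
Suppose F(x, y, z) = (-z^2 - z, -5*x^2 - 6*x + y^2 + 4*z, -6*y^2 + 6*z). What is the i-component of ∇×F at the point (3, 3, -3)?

(∇×F)_1 = ∂F₃/∂y − ∂F₂/∂z
= -12*y − (4)
= -12*y - 4
At (3, 3, -3): -40.

-40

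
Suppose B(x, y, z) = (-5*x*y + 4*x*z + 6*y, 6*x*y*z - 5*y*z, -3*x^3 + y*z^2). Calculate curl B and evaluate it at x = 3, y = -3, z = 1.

(∇×B)₁ = ∂B₃/∂y − ∂B₂/∂z = -6*x*y + 5*y + z^2
(∇×B)₂ = ∂B₁/∂z − ∂B₃/∂x = 9*x^2 + 4*x
(∇×B)₃ = ∂B₂/∂x − ∂B₁/∂y = 5*x + 6*y*z - 6
∇×B = (-6*x*y + 5*y + z^2, 9*x^2 + 4*x, 5*x + 6*y*z - 6)
At (3, -3, 1): (40, 93, -9).

(40, 93, -9)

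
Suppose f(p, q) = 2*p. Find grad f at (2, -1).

∂f/∂p = 2
∂f/∂q = 0
∇f = (2, 0)
At (2, -1): (2, 0).

(2, 0)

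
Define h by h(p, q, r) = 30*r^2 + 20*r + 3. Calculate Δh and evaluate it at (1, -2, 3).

60

∂²h/∂p² = 0
∂²h/∂q² = 0
∂²h/∂r² = 60
∇²h = 60
At (1, -2, 3): 60.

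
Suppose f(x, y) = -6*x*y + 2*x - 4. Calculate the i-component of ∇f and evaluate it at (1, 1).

(∇f)_1 = ∂f/∂x = -6*y + 2
At (1, 1): -4.

-4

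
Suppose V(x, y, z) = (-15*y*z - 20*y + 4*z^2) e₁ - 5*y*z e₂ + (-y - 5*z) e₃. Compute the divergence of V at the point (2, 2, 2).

-15

∂V₁/∂x = 0
∂V₂/∂y = -5*z
∂V₃/∂z = -5
∇·V = -5*z - 5
At (2, 2, 2): -15.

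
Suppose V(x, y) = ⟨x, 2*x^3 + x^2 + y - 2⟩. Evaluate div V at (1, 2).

2

∂V₁/∂x = 1
∂V₂/∂y = 1
∇·V = 2
At (1, 2): 2.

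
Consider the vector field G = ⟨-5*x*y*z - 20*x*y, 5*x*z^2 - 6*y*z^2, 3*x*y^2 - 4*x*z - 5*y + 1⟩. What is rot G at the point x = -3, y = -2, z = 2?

(∇×G)₁ = ∂G₃/∂y − ∂G₂/∂z = 6*x*y - 10*x*z + 12*y*z - 5
(∇×G)₂ = ∂G₁/∂z − ∂G₃/∂x = -5*x*y - 3*y^2 + 4*z
(∇×G)₃ = ∂G₂/∂x − ∂G₁/∂y = 5*x*z + 20*x + 5*z^2
∇×G = (6*x*y - 10*x*z + 12*y*z - 5, -5*x*y - 3*y^2 + 4*z, 5*x*z + 20*x + 5*z^2)
At (-3, -2, 2): (43, -34, -70).

(43, -34, -70)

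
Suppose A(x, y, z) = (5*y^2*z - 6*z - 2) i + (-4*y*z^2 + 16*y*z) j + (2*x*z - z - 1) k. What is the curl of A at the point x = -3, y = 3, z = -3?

(∇×A)₁ = ∂A₃/∂y − ∂A₂/∂z = 8*y*z - 16*y
(∇×A)₂ = ∂A₁/∂z − ∂A₃/∂x = 5*y^2 - 2*z - 6
(∇×A)₃ = ∂A₂/∂x − ∂A₁/∂y = -10*y*z
∇×A = (8*y*z - 16*y, 5*y^2 - 2*z - 6, -10*y*z)
At (-3, 3, -3): (-120, 45, 90).

(-120, 45, 90)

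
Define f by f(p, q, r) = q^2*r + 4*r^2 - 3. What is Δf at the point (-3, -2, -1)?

6

∂²f/∂p² = 0
∂²f/∂q² = 2*r
∂²f/∂r² = 8
∇²f = 2*r + 8
At (-3, -2, -1): 6.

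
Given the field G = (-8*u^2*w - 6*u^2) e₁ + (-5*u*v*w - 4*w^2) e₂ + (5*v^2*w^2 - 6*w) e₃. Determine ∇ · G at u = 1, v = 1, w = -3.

15

∂G₁/∂u = -16*u*w - 12*u
∂G₂/∂v = -5*u*w
∂G₃/∂w = 10*v^2*w - 6
∇·G = -21*u*w - 12*u + 10*v^2*w - 6
At (1, 1, -3): 15.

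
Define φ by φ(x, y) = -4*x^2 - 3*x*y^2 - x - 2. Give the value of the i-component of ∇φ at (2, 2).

(∇φ)_1 = ∂φ/∂x = -8*x - 3*y^2 - 1
At (2, 2): -29.

-29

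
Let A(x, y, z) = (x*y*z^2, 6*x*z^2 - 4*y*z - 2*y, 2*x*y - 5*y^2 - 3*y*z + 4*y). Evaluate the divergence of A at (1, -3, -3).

∂A₁/∂x = y*z^2
∂A₂/∂y = -4*z - 2
∂A₃/∂z = -3*y
∇·A = y*z^2 - 3*y - 4*z - 2
At (1, -3, -3): -8.

-8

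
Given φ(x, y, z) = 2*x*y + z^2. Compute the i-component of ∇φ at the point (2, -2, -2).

(∇φ)_1 = ∂φ/∂x = 2*y
At (2, -2, -2): -4.

-4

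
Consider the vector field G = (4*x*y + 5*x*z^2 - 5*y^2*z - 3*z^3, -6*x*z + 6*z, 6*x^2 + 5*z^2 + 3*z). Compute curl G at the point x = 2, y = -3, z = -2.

(∇×G)₁ = ∂G₃/∂y − ∂G₂/∂z = 6*x - 6
(∇×G)₂ = ∂G₁/∂z − ∂G₃/∂x = 10*x*z - 12*x - 5*y^2 - 9*z^2
(∇×G)₃ = ∂G₂/∂x − ∂G₁/∂y = -4*x + 10*y*z - 6*z
∇×G = (6*x - 6, 10*x*z - 12*x - 5*y^2 - 9*z^2, -4*x + 10*y*z - 6*z)
At (2, -3, -2): (6, -145, 64).

(6, -145, 64)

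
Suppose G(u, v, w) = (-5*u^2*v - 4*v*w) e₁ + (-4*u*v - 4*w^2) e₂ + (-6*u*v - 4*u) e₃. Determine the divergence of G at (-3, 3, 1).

∂G₁/∂u = -10*u*v
∂G₂/∂v = -4*u
∂G₃/∂w = 0
∇·G = -10*u*v - 4*u
At (-3, 3, 1): 102.

102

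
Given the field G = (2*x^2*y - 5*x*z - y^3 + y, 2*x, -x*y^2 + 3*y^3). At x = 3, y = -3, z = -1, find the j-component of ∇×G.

(∇×G)_2 = ∂G₁/∂z − ∂G₃/∂x
= -5*x − (-y^2)
= -5*x + y^2
At (3, -3, -1): -6.

-6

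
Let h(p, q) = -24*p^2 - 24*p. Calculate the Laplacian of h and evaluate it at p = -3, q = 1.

∂²h/∂p² = -48
∂²h/∂q² = 0
∇²h = -48
At (-3, 1): -48.

-48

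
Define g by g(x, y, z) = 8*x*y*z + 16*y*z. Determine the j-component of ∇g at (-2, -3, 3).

(∇g)_2 = ∂g/∂y = 8*x*z + 16*z
At (-2, -3, 3): 0.

0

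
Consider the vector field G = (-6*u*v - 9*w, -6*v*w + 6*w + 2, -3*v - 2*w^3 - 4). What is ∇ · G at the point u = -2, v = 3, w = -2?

-30

∂G₁/∂u = -6*v
∂G₂/∂v = -6*w
∂G₃/∂w = -6*w^2
∇·G = -6*v - 6*w^2 - 6*w
At (-2, 3, -2): -30.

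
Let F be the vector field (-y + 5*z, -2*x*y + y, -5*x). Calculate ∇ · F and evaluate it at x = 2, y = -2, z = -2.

∂F₁/∂x = 0
∂F₂/∂y = -2*x + 1
∂F₃/∂z = 0
∇·F = -2*x + 1
At (2, -2, -2): -3.

-3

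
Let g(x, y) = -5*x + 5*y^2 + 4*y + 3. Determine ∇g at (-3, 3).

(-5, 34)

∂g/∂x = -5
∂g/∂y = 10*y + 4
∇g = (-5, 10*y + 4)
At (-3, 3): (-5, 34).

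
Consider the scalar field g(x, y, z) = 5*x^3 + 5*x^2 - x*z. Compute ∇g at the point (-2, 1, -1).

∂g/∂x = 15*x^2 + 10*x - z
∂g/∂y = 0
∂g/∂z = -x
∇g = (15*x^2 + 10*x - z, 0, -x)
At (-2, 1, -1): (41, 0, 2).

(41, 0, 2)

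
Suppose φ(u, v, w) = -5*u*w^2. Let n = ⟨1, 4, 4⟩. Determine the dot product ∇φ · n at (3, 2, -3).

∂φ/∂u = -5*w^2
∂φ/∂v = 0
∂φ/∂w = -10*u*w
∇φ at (3, 2, -3) = (-45, 0, 90)
∇φ · n = (-45)(1) + (0)(4) + (90)(4) = 315

315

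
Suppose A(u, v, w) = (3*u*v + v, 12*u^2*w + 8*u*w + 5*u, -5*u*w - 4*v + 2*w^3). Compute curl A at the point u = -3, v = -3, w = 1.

(∇×A)₁ = ∂A₃/∂v − ∂A₂/∂w = -12*u^2 - 8*u - 4
(∇×A)₂ = ∂A₁/∂w − ∂A₃/∂u = 5*w
(∇×A)₃ = ∂A₂/∂u − ∂A₁/∂v = 24*u*w - 3*u + 8*w + 4
∇×A = (-12*u^2 - 8*u - 4, 5*w, 24*u*w - 3*u + 8*w + 4)
At (-3, -3, 1): (-88, 5, -51).

(-88, 5, -51)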